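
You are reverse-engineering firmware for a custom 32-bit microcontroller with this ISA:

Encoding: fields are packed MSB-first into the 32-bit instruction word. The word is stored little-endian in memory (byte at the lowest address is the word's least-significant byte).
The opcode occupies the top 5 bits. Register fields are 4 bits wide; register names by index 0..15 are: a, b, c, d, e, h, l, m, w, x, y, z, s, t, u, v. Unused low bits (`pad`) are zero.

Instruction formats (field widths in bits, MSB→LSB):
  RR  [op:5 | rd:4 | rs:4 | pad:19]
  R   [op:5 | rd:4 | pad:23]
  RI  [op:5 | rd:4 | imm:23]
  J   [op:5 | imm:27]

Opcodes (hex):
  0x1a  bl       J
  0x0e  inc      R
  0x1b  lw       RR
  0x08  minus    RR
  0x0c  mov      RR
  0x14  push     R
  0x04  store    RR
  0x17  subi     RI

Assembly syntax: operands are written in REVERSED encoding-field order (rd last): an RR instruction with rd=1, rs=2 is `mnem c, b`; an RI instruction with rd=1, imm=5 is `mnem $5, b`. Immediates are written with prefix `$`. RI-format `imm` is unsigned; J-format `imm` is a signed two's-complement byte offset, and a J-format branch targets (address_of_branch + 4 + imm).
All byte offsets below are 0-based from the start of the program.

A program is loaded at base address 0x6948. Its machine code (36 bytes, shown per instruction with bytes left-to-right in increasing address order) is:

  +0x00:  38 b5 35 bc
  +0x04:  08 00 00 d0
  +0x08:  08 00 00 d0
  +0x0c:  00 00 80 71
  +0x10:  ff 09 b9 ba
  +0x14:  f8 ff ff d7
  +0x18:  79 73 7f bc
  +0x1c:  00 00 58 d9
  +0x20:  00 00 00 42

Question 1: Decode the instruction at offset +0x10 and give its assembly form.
subi $3738111, h

@+10  little-endian(ff 09 b9 ba) = 0xbab909ff
  top 5b → 0x17 → subi [RI]
  rd@[26:23]=0x5 ⇒ h
  imm@[22:0]=0x3909ff ⇒ $3738111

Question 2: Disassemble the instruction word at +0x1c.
[1c] 00 00 58 d9 → 0xd9580000
  op=0xd9580000>>27=0x1b ⇒ lw (RR)
  rd@[26:23]=0x2 ⇒ c
  rs@[22:19]=0xb ⇒ z

lw z, c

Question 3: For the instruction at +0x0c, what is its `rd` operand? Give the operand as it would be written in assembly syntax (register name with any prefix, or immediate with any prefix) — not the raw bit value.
@+0c  little-endian(00 00 80 71) = 0x71800000
  top 5b → 0xe → inc [R]
  [26:23] rd=3 = d

d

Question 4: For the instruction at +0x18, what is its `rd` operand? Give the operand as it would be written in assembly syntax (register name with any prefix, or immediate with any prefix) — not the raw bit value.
w

@+18  little-endian(79 73 7f bc) = 0xbc7f7379
  top 5b → 0x17 → subi [RI]
  [26:23] rd=8 = w
  [22:0] imm=8352633 = $8352633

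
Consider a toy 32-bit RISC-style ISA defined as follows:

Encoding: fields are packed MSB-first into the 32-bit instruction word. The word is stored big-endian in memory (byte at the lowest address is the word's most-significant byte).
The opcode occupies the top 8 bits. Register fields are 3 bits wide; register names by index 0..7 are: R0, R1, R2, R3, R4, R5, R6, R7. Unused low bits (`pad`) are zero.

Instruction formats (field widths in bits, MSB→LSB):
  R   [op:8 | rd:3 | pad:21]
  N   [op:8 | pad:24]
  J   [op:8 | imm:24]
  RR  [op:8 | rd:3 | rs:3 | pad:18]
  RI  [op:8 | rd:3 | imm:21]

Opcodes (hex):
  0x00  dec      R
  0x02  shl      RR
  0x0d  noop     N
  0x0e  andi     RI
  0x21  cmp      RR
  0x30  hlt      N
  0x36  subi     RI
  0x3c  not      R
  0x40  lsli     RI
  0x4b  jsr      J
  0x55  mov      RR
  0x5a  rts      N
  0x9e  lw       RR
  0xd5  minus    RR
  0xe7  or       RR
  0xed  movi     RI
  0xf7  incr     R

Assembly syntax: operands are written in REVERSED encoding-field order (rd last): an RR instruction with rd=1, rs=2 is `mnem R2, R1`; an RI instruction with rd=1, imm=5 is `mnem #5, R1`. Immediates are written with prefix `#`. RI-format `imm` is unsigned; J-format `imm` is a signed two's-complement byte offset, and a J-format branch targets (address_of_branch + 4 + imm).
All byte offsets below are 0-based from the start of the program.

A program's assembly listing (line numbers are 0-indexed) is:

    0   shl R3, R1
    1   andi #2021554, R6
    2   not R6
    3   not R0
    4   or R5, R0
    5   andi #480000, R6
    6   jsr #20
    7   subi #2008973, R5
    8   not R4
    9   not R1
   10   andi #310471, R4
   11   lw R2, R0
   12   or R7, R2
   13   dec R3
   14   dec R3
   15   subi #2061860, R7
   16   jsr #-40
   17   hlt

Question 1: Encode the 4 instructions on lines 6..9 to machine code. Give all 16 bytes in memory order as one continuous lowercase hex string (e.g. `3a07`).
L6: jsr op=0x4b:8|imm=20:24 ⇒ 0x4b000014 ⇒ big 4b 00 00 14
L7: subi op=0x36:8|rd=5:3|imm=2008973:21 ⇒ 0x36bea78d ⇒ big 36 be a7 8d
L8: not op=0x3c:8|rd=4:3|pad=0:21 ⇒ 0x3c800000 ⇒ big 3c 80 00 00
L9: not op=0x3c:8|rd=1:3|pad=0:21 ⇒ 0x3c200000 ⇒ big 3c 20 00 00

4b00001436bea78d3c8000003c200000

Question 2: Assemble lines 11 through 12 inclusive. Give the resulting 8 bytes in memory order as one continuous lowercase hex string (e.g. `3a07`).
line 11 (lw): pack op=0x9e:8|rd=0:3|rs=2:3|pad=0:18 = 0x9e080000; big→ 9e 08 00 00
line 12 (or): pack op=0xe7:8|rd=2:3|rs=7:3|pad=0:18 = 0xe75c0000; big→ e7 5c 00 00

9e080000e75c0000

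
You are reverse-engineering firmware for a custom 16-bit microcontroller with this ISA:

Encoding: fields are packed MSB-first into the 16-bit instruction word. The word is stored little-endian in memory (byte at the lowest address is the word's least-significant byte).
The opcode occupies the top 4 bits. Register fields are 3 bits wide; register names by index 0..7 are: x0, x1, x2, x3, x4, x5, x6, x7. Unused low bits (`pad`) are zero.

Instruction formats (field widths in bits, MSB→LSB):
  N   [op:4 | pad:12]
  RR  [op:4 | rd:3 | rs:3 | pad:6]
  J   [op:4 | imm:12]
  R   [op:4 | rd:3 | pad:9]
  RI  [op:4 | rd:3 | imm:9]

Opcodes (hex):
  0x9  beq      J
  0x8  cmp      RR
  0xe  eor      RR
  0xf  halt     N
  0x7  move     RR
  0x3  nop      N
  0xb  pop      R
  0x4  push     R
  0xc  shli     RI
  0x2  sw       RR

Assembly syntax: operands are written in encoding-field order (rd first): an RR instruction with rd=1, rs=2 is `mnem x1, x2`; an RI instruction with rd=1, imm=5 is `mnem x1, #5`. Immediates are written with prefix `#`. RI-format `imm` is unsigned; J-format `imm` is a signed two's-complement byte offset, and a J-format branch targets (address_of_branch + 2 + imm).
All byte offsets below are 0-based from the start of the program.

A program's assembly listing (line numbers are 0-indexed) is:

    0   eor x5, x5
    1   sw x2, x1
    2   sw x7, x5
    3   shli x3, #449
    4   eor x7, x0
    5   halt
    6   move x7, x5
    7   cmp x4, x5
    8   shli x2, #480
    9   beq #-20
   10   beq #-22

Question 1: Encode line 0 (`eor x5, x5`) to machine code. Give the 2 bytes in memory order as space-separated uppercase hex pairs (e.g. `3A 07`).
40 EB

L0: eor op=0xe:4|rd=5:3|rs=5:3|pad=0:6 ⇒ 0xeb40 ⇒ little 40 eb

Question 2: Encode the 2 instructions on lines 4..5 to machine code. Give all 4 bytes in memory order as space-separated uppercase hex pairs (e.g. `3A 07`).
line 4 (eor): pack op=0xe:4|rd=7:3|rs=0:3|pad=0:6 = 0xee00; little→ 00 ee
line 5 (halt): pack op=0xf:4|pad=0:12 = 0xf000; little→ 00 f0

00 EE 00 F0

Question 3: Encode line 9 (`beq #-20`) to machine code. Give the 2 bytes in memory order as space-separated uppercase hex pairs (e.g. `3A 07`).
EC 9F

L9: beq op=0x9:4|imm=-20:12 ⇒ 0x9fec ⇒ little ec 9f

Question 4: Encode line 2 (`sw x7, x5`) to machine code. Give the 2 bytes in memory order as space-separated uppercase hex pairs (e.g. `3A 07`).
line 2 (sw): pack op=0x2:4|rd=7:3|rs=5:3|pad=0:6 = 0x2f40; little→ 40 2f

40 2F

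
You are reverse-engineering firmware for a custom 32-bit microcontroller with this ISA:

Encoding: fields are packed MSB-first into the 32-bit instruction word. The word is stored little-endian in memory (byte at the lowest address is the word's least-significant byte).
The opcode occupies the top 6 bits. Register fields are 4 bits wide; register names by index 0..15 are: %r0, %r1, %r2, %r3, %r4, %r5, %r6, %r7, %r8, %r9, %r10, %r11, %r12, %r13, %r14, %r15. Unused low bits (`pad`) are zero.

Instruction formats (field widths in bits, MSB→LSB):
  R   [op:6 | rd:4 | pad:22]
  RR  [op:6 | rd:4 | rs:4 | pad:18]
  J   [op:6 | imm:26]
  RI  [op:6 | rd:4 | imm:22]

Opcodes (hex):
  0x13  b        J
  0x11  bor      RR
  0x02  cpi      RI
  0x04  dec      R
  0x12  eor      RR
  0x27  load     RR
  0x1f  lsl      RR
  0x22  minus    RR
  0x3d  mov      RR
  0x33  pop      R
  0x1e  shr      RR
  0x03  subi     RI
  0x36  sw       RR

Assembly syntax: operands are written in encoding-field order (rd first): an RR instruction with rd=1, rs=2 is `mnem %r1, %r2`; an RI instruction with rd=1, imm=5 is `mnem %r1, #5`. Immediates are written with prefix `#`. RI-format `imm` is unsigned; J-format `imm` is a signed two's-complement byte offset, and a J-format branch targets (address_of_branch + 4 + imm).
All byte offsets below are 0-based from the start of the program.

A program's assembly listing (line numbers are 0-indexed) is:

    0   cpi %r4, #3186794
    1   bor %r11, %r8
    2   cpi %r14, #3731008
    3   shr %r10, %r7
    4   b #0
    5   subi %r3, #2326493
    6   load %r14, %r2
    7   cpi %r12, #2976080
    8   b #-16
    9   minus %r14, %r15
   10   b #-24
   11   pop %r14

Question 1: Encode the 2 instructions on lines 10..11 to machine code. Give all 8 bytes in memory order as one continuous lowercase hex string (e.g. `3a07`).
e8ffff4f000080cf

L10: b op=0x13:6|imm=-24:26 ⇒ 0x4fffffe8 ⇒ little e8 ff ff 4f
L11: pop op=0x33:6|rd=14:4|pad=0:22 ⇒ 0xcf800000 ⇒ little 00 00 80 cf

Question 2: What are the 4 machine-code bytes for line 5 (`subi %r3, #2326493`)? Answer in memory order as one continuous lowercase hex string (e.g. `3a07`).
dd7fe30c

L5: subi op=0x3:6|rd=3:4|imm=2326493:22 ⇒ 0x0ce37fdd ⇒ little dd 7f e3 0c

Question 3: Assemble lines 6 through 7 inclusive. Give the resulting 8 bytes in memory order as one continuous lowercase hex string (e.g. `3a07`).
6. load fields op=0x27:6|rd=14:4|rs=2:4|pad=0:18 → word 9f880000h → 00 00 88 9f
7. cpi fields op=0x2:6|rd=12:4|imm=2976080:22 → word 0b2d6950h → 50 69 2d 0b

0000889f50692d0b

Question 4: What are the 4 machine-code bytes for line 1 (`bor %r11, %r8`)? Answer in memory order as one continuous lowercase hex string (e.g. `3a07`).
L1: bor op=0x11:6|rd=11:4|rs=8:4|pad=0:18 ⇒ 0x46e00000 ⇒ little 00 00 e0 46

0000e046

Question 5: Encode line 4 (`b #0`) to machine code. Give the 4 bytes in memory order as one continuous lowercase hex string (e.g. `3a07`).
4. b fields op=0x13:6|imm=0:26 → word 4c000000h → 00 00 00 4c

0000004c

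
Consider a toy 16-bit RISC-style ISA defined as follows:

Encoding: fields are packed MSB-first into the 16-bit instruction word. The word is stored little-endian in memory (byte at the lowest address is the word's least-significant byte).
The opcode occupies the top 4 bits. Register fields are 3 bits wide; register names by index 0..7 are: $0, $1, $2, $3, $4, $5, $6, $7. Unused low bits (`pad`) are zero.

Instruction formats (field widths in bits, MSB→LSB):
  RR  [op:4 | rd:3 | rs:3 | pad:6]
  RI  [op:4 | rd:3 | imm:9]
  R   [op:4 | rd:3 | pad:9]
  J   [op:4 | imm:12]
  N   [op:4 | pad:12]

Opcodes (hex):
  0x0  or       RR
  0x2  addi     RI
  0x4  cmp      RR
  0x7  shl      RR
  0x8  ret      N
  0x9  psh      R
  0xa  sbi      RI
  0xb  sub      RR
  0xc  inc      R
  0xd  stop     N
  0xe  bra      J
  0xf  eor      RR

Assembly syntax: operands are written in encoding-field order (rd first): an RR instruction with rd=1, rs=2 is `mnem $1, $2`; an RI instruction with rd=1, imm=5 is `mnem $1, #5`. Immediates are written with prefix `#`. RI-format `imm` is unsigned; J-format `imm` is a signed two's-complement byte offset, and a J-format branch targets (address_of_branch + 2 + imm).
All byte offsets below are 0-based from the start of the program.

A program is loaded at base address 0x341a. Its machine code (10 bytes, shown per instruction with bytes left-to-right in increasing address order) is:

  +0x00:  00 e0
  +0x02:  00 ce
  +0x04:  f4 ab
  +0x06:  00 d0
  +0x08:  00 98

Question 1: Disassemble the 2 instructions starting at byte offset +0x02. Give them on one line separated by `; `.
@+02  little-endian(00 ce) = 0xce00
  opcode bits[15:12]=0xc: inc/R
  [11:9] rd=7 = $7
@+04  little-endian(f4 ab) = 0xabf4
  opcode bits[15:12]=0xa: sbi/RI
  [11:9] rd=5 = $5
  [8:0] imm=500 = #500

inc $7; sbi $5, #500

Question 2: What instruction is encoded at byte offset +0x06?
stop

off 0x06: read 00 d0 as little → 0xd000
  op=0xd000>>12=0xd ⇒ stop (N)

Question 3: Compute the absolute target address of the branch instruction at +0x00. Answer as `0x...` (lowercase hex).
@+00  little-endian(00 e0) = 0xe000
  opcode bits[15:12]=0xe: bra/J
  [11:0] imm=0 = #0
  target = base 0x341a + off 0x00 + 2 + imm 0 = 0x341c

0x341c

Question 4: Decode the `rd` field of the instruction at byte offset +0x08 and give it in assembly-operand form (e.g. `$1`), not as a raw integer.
[08] 00 98 → 0x9800
  op=0x9800>>12=0x9 ⇒ psh (R)
  rd@[11:9]=0x4 ⇒ $4

$4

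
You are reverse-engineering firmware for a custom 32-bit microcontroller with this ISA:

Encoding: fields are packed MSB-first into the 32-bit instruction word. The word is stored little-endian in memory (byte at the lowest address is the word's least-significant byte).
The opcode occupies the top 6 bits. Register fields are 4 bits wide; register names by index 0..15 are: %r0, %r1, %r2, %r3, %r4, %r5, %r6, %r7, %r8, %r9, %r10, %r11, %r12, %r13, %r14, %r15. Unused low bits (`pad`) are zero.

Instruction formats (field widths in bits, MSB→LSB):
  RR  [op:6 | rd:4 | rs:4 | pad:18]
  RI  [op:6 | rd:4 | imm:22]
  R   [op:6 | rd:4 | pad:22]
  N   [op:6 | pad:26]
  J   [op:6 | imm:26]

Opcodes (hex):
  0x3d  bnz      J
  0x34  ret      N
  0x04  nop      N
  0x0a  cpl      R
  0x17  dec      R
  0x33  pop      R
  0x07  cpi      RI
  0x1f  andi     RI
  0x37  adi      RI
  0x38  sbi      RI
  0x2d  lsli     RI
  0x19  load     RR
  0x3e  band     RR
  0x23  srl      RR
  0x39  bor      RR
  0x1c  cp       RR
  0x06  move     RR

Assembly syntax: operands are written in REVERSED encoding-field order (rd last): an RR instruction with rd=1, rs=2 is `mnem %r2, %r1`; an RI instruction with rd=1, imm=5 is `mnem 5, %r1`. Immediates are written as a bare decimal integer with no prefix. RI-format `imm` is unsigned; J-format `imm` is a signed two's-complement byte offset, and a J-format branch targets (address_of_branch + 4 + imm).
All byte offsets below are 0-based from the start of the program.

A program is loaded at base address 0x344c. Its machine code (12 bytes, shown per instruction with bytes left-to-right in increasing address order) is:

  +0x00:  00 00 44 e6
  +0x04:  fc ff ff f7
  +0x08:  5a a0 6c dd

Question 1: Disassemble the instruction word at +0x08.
adi 2924634, %r5

off 0x08: read 5a a0 6c dd as little → 0xdd6ca05a
  op=0xdd6ca05a>>26=0x37 ⇒ adi (RI)
  rd@[25:22]=0x5 ⇒ %r5
  imm@[21:0]=0x2ca05a ⇒ 2924634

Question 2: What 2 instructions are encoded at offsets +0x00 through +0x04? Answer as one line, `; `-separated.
bor %r1, %r9; bnz -4

[00] 00 00 44 e6 → 0xe6440000
  opcode bits[31:26]=0x39: bor/RR
  [25:22] rd=9 = %r9
  [21:18] rs=1 = %r1
[04] fc ff ff f7 → 0xf7fffffc
  opcode bits[31:26]=0x3d: bnz/J
  [25:0] imm=67108860 (s26→-4) = -4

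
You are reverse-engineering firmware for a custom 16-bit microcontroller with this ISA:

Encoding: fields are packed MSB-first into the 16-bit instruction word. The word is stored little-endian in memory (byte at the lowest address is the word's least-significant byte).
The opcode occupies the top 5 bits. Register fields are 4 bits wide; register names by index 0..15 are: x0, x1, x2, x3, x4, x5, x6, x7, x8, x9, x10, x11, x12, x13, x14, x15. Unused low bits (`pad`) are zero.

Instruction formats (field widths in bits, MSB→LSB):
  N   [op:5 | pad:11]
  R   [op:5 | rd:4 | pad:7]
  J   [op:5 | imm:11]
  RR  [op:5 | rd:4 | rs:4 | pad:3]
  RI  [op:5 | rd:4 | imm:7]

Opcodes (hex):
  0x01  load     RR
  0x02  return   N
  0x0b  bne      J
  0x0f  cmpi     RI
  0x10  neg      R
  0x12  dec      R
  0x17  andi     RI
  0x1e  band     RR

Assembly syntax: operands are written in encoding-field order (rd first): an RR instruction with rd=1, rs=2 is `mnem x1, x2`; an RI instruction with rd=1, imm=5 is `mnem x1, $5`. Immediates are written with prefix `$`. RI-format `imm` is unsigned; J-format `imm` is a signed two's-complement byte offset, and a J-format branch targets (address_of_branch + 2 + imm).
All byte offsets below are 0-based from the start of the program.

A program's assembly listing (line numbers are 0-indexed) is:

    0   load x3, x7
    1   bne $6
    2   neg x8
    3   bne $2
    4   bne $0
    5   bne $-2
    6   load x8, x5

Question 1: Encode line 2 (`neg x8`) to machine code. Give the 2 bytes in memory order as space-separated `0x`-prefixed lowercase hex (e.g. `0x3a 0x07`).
0x00 0x84

L2: neg op=0x10:5|rd=8:4|pad=0:7 ⇒ 0x8400 ⇒ little 00 84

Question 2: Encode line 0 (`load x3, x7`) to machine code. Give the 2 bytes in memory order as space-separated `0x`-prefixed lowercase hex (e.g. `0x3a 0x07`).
line 0 (load): pack op=0x1:5|rd=3:4|rs=7:4|pad=0:3 = 0x09b8; little→ b8 09

0xb8 0x09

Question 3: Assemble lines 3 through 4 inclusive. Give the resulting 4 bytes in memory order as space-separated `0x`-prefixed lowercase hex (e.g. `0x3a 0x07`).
0x02 0x58 0x00 0x58

3. bne fields op=0xb:5|imm=2:11 → word 5802h → 02 58
4. bne fields op=0xb:5|imm=0:11 → word 5800h → 00 58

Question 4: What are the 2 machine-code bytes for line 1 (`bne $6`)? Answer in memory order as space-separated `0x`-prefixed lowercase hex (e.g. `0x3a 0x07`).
0x06 0x58

line 1 (bne): pack op=0xb:5|imm=6:11 = 0x5806; little→ 06 58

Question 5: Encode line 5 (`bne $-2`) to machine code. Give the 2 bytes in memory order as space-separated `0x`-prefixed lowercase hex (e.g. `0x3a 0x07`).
0xfe 0x5f

5. bne fields op=0xb:5|imm=-2:11 → word 5ffeh → fe 5f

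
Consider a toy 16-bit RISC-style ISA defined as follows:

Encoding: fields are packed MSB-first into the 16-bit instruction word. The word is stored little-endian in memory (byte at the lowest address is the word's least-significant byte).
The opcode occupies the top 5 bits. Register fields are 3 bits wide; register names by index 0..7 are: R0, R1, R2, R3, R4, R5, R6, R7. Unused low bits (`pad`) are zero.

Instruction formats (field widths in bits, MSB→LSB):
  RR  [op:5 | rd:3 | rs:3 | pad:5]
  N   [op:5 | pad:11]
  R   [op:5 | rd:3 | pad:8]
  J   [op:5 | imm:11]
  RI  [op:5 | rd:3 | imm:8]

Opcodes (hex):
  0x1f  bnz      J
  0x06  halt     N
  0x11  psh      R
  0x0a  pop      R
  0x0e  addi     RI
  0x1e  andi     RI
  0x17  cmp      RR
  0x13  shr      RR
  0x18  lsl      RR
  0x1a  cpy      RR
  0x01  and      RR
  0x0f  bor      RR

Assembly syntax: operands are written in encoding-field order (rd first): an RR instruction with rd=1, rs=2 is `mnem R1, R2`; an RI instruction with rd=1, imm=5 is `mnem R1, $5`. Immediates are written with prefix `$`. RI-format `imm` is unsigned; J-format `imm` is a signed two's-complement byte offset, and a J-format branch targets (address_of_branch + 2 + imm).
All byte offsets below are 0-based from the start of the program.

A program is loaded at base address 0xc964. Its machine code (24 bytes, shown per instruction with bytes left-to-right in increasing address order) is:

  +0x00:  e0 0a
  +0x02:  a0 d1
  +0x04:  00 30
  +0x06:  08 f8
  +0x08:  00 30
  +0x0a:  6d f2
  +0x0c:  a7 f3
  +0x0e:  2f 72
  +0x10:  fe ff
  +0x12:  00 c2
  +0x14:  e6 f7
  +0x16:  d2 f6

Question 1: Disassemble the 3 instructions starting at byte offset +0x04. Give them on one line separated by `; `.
halt; bnz $8; halt

+0x04: 00 30 ⇒ word 0x3000 (little)
  opcode bits[15:11]=0x6: halt/N
+0x06: 08 f8 ⇒ word 0xf808 (little)
  opcode bits[15:11]=0x1f: bnz/J
  imm@[10:0]=0x8 ⇒ $8
+0x08: 00 30 ⇒ word 0x3000 (little)
  opcode bits[15:11]=0x6: halt/N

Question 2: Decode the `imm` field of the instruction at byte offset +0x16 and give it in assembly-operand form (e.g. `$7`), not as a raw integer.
$210

+0x16: d2 f6 ⇒ word 0xf6d2 (little)
  op=0xf6d2>>11=0x1e ⇒ andi (RI)
  rd@[10:8]=0x6 ⇒ R6
  imm@[7:0]=0xd2 ⇒ $210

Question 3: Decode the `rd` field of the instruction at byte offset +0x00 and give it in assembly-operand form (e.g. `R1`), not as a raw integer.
R2

[00] e0 0a → 0x0ae0
  opcode bits[15:11]=0x1: and/RR
  rd@[10:8]=0x2 ⇒ R2
  rs@[7:5]=0x7 ⇒ R7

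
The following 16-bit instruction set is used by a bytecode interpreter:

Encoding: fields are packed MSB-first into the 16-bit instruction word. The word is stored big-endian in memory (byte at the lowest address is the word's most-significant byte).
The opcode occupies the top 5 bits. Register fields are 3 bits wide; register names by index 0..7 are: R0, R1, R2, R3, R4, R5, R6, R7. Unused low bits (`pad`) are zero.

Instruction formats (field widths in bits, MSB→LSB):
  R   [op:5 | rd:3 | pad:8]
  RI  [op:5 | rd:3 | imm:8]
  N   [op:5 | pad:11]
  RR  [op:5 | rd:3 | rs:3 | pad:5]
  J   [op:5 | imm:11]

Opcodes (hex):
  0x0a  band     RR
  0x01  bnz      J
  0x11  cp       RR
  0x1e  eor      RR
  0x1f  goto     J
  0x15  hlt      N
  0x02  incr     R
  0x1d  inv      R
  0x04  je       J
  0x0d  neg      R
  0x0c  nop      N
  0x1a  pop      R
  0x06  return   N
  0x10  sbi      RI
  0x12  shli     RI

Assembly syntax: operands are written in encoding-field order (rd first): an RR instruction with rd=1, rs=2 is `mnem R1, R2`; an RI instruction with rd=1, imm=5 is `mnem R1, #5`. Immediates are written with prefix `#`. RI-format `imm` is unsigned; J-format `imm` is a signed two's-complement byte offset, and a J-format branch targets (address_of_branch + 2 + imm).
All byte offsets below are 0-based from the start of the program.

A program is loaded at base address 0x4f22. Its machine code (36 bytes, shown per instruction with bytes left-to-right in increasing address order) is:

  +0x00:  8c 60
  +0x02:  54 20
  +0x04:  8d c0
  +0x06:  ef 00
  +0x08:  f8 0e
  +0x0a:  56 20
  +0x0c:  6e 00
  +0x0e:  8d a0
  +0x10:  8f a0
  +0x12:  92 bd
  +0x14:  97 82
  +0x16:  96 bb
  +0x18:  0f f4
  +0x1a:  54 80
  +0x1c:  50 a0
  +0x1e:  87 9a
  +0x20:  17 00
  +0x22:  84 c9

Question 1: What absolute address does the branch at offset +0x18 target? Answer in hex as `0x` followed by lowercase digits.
0x4f30

@+18  big-endian(0f f4) = 0x0ff4
  opcode bits[15:11]=0x1: bnz/J
  [10:0] imm=2036 (s11→-12) = #-12
  target = base 0x4f22 + off 0x18 + 2 + imm -12 = 0x4f30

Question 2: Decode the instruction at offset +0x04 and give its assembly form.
cp R5, R6

@+04  big-endian(8d c0) = 0x8dc0
  opcode bits[15:11]=0x11: cp/RR
  [10:8] rd=5 = R5
  [7:5] rs=6 = R6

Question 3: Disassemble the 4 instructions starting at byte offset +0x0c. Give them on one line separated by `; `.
neg R6; cp R5, R5; cp R7, R5; shli R2, #189

[0c] 6e 00 → 0x6e00
  top 5b → 0xd → neg [R]
  [10:8] rd=6 = R6
[0e] 8d a0 → 0x8da0
  top 5b → 0x11 → cp [RR]
  [10:8] rd=5 = R5
  [7:5] rs=5 = R5
[10] 8f a0 → 0x8fa0
  top 5b → 0x11 → cp [RR]
  [10:8] rd=7 = R7
  [7:5] rs=5 = R5
[12] 92 bd → 0x92bd
  top 5b → 0x12 → shli [RI]
  [10:8] rd=2 = R2
  [7:0] imm=189 = #189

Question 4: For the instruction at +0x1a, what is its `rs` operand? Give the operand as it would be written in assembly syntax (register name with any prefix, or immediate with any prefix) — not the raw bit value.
[1a] 54 80 → 0x5480
  op=0x5480>>11=0xa ⇒ band (RR)
  rd: (w>>8)&0x7=0x4 → R4
  rs: (w>>5)&0x7=0x4 → R4

R4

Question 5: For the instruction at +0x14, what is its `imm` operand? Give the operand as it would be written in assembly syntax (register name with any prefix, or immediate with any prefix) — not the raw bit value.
off 0x14: read 97 82 as big → 0x9782
  top 5b → 0x12 → shli [RI]
  rd: (w>>8)&0x7=0x7 → R7
  imm: (w>>0)&0xff=0x82 → #130

#130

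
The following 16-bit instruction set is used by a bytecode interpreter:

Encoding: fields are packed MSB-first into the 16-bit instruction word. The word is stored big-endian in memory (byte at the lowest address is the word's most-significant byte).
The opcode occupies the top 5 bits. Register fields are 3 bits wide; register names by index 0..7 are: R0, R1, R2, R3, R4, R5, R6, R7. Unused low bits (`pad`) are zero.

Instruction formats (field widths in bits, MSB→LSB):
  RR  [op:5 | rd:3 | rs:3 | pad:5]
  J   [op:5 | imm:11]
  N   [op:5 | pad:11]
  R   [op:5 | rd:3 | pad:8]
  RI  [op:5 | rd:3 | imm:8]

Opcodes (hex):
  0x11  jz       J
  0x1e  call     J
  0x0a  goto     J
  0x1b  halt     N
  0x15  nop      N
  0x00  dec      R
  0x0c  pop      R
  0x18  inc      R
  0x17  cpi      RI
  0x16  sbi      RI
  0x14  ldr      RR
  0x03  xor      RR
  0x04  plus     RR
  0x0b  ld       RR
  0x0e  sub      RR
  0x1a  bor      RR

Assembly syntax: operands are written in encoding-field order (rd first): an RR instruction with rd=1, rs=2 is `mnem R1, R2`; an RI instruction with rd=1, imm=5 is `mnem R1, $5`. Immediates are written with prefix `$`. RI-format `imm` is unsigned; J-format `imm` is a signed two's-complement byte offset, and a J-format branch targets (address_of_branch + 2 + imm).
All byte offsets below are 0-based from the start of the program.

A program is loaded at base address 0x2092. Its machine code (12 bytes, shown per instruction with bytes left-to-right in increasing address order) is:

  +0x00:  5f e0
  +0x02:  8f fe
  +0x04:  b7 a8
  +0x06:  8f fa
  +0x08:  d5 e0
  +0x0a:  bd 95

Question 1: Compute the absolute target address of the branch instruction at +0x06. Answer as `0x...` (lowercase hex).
off 0x06: read 8f fa as big → 0x8ffa
  opcode bits[15:11]=0x11: jz/J
  [10:0] imm=2042 (s11→-6) = $-6
  target = base 0x2092 + off 0x06 + 2 + imm -6 = 0x2094

0x2094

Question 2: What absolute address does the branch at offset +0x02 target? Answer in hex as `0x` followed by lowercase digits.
0x2094

off 0x02: read 8f fe as big → 0x8ffe
  op=0x8ffe>>11=0x11 ⇒ jz (J)
  [10:0] imm=2046 (s11→-2) = $-2
  target = base 0x2092 + off 0x02 + 2 + imm -2 = 0x2094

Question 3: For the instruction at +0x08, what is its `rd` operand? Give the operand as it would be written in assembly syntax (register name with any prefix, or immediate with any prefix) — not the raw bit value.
off 0x08: read d5 e0 as big → 0xd5e0
  opcode bits[15:11]=0x1a: bor/RR
  [10:8] rd=5 = R5
  [7:5] rs=7 = R7

R5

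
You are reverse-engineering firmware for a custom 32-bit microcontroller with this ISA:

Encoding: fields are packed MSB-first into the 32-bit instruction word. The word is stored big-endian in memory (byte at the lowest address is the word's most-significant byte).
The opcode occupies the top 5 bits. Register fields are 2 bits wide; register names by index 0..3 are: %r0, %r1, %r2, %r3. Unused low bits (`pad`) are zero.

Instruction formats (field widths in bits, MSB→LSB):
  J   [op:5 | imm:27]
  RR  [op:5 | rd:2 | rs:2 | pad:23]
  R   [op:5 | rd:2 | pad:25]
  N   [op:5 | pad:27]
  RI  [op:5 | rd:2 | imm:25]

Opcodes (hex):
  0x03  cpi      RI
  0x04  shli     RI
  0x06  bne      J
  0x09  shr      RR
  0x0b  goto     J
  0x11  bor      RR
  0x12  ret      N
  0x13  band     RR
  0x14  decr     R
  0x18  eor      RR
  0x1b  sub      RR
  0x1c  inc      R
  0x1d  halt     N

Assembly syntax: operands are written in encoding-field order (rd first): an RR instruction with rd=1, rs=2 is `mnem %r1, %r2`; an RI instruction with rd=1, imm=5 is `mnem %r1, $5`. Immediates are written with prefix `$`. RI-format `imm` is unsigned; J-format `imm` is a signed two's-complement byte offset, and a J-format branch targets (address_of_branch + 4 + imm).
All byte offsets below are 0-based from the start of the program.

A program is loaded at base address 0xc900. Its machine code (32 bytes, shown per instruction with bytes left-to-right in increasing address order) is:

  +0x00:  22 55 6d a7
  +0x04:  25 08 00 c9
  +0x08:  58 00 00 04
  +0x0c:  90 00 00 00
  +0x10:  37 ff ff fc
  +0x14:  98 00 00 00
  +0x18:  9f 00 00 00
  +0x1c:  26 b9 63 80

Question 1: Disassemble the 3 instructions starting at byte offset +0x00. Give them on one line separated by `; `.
shli %r1, $5598631; shli %r2, $17301705; goto $4

+0x00: 22 55 6d a7 ⇒ word 0x22556da7 (big)
  opcode bits[31:27]=0x4: shli/RI
  rd: (w>>25)&0x3=0x1 → %r1
  imm: (w>>0)&0x1ffffff=0x556da7 → $5598631
+0x04: 25 08 00 c9 ⇒ word 0x250800c9 (big)
  opcode bits[31:27]=0x4: shli/RI
  rd: (w>>25)&0x3=0x2 → %r2
  imm: (w>>0)&0x1ffffff=0x10800c9 → $17301705
+0x08: 58 00 00 04 ⇒ word 0x58000004 (big)
  opcode bits[31:27]=0xb: goto/J
  imm: (w>>0)&0x7ffffff=0x4 → $4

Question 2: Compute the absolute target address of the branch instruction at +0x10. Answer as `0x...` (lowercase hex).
0xc910

+0x10: 37 ff ff fc ⇒ word 0x37fffffc (big)
  top 5b → 0x6 → bne [J]
  [26:0] imm=134217724 (s27→-4) = $-4
  target = base 0xc900 + off 0x10 + 4 + imm -4 = 0xc910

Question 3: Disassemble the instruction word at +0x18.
+0x18: 9f 00 00 00 ⇒ word 0x9f000000 (big)
  opcode bits[31:27]=0x13: band/RR
  rd: (w>>25)&0x3=0x3 → %r3
  rs: (w>>23)&0x3=0x2 → %r2

band %r3, %r2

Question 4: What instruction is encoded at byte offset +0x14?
@+14  big-endian(98 00 00 00) = 0x98000000
  opcode bits[31:27]=0x13: band/RR
  rd@[26:25]=0x0 ⇒ %r0
  rs@[24:23]=0x0 ⇒ %r0

band %r0, %r0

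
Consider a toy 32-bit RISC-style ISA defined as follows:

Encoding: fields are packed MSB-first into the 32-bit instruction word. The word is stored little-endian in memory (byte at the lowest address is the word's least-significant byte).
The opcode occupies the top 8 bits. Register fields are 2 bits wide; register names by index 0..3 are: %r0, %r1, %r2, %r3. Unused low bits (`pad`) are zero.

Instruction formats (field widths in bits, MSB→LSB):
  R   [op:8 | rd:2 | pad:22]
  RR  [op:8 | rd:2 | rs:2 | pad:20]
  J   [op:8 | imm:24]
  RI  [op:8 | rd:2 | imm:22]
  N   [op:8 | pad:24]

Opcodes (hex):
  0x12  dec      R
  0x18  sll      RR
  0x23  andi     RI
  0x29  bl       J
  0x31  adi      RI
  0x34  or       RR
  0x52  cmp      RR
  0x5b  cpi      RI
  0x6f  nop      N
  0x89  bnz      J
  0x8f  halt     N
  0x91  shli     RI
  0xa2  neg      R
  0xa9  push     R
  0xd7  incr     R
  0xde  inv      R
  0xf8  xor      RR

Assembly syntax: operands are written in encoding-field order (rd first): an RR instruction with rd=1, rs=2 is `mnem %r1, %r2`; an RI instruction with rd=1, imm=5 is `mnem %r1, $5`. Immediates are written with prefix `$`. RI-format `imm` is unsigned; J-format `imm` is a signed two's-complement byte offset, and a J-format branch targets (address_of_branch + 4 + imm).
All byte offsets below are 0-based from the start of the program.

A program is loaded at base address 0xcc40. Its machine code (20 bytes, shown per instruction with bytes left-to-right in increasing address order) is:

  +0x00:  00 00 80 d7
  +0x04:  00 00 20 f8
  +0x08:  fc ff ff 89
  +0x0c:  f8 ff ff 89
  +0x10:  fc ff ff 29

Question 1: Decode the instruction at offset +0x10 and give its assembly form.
off 0x10: read fc ff ff 29 as little → 0x29fffffc
  top 8b → 0x29 → bl [J]
  imm: (w>>0)&0xffffff=0xfffffc (s24→-4) → $-4

bl $-4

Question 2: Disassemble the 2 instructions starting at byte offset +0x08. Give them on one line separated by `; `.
bnz $-4; bnz $-8

+0x08: fc ff ff 89 ⇒ word 0x89fffffc (little)
  top 8b → 0x89 → bnz [J]
  [23:0] imm=16777212 (s24→-4) = $-4
+0x0c: f8 ff ff 89 ⇒ word 0x89fffff8 (little)
  top 8b → 0x89 → bnz [J]
  [23:0] imm=16777208 (s24→-8) = $-8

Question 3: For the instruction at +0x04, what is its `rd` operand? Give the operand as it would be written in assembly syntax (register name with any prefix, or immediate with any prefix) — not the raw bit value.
%r0

off 0x04: read 00 00 20 f8 as little → 0xf8200000
  opcode bits[31:24]=0xf8: xor/RR
  rd: (w>>22)&0x3=0x0 → %r0
  rs: (w>>20)&0x3=0x2 → %r2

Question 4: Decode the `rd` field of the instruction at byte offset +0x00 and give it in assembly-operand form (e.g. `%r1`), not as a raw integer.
%r2

@+00  little-endian(00 00 80 d7) = 0xd7800000
  op=0xd7800000>>24=0xd7 ⇒ incr (R)
  [23:22] rd=2 = %r2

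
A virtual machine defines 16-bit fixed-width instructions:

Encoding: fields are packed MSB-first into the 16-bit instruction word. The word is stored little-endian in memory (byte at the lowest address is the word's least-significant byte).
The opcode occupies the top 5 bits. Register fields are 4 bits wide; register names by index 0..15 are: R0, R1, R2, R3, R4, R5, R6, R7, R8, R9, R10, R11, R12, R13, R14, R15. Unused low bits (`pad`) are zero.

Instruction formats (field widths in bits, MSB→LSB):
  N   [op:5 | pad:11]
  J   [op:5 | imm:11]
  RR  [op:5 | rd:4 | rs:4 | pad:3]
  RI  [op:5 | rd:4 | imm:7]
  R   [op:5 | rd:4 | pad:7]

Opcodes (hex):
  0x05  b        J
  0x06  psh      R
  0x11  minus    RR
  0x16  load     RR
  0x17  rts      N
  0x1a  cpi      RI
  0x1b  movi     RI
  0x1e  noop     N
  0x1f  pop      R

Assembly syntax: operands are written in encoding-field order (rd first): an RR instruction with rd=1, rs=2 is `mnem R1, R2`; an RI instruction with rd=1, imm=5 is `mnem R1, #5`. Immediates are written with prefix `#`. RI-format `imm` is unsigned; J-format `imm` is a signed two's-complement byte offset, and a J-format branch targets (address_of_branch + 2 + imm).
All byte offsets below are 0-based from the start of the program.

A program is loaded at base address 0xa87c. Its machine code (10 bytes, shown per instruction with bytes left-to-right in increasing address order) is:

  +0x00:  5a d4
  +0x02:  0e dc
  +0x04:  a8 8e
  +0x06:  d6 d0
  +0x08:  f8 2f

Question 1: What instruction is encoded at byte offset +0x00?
[00] 5a d4 → 0xd45a
  top 5b → 0x1a → cpi [RI]
  rd: (w>>7)&0xf=0x8 → R8
  imm: (w>>0)&0x7f=0x5a → #90

cpi R8, #90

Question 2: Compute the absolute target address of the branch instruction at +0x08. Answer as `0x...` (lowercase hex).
0xa87e

+0x08: f8 2f ⇒ word 0x2ff8 (little)
  top 5b → 0x5 → b [J]
  imm: (w>>0)&0x7ff=0x7f8 (s11→-8) → #-8
  target = base 0xa87c + off 0x08 + 2 + imm -8 = 0xa87e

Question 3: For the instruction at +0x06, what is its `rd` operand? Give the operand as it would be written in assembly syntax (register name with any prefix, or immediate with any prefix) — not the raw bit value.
R1

[06] d6 d0 → 0xd0d6
  top 5b → 0x1a → cpi [RI]
  [10:7] rd=1 = R1
  [6:0] imm=86 = #86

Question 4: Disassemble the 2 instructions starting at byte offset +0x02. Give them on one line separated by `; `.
movi R8, #14; minus R13, R5

@+02  little-endian(0e dc) = 0xdc0e
  opcode bits[15:11]=0x1b: movi/RI
  rd@[10:7]=0x8 ⇒ R8
  imm@[6:0]=0xe ⇒ #14
@+04  little-endian(a8 8e) = 0x8ea8
  opcode bits[15:11]=0x11: minus/RR
  rd@[10:7]=0xd ⇒ R13
  rs@[6:3]=0x5 ⇒ R5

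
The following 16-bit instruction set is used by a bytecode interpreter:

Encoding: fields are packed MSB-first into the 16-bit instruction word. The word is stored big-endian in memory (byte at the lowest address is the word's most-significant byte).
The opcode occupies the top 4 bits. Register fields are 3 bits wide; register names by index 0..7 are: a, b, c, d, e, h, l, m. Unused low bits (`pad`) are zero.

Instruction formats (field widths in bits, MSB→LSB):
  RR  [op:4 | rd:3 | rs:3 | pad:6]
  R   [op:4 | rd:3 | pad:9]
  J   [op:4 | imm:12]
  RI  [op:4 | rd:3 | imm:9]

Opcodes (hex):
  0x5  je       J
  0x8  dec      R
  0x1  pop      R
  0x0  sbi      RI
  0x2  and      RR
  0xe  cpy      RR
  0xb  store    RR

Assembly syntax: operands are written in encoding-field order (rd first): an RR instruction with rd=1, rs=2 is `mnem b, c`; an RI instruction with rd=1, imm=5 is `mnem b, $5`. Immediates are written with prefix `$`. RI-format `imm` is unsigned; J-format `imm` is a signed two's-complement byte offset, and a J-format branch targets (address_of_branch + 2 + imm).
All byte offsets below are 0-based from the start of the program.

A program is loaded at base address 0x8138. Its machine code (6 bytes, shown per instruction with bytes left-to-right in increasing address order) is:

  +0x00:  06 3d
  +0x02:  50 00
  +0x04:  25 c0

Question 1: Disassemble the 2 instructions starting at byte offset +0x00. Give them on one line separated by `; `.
sbi d, $61; je $0

off 0x00: read 06 3d as big → 0x063d
  opcode bits[15:12]=0x0: sbi/RI
  rd@[11:9]=0x3 ⇒ d
  imm@[8:0]=0x3d ⇒ $61
off 0x02: read 50 00 as big → 0x5000
  opcode bits[15:12]=0x5: je/J
  imm@[11:0]=0x0 ⇒ $0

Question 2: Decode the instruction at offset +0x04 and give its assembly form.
@+04  big-endian(25 c0) = 0x25c0
  op=0x25c0>>12=0x2 ⇒ and (RR)
  rd: (w>>9)&0x7=0x2 → c
  rs: (w>>6)&0x7=0x7 → m

and c, m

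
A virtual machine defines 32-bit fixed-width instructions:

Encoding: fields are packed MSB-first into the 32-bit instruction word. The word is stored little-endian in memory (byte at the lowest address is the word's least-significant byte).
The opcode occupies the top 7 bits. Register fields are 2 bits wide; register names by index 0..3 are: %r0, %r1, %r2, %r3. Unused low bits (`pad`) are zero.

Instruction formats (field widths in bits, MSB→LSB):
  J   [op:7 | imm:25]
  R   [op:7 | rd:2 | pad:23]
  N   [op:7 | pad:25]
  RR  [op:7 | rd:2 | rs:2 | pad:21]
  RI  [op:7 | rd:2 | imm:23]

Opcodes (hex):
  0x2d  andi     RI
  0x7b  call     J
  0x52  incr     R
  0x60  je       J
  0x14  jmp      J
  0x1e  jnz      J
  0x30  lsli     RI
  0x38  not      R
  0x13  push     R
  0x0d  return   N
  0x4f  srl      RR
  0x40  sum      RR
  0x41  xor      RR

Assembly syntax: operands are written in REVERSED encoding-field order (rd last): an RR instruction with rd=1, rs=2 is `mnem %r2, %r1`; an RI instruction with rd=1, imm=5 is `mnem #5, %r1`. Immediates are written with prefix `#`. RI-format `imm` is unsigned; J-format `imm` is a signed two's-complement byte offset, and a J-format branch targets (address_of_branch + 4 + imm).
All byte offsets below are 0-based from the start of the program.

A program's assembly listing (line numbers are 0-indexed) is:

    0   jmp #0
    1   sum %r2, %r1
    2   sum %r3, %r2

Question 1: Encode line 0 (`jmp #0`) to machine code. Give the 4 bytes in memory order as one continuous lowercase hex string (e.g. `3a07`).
00000028

0. jmp fields op=0x14:7|imm=0:25 → word 28000000h → 00 00 00 28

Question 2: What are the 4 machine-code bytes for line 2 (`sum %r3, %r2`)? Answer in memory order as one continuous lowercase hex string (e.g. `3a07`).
00006081

2. sum fields op=0x40:7|rd=2:2|rs=3:2|pad=0:21 → word 81600000h → 00 00 60 81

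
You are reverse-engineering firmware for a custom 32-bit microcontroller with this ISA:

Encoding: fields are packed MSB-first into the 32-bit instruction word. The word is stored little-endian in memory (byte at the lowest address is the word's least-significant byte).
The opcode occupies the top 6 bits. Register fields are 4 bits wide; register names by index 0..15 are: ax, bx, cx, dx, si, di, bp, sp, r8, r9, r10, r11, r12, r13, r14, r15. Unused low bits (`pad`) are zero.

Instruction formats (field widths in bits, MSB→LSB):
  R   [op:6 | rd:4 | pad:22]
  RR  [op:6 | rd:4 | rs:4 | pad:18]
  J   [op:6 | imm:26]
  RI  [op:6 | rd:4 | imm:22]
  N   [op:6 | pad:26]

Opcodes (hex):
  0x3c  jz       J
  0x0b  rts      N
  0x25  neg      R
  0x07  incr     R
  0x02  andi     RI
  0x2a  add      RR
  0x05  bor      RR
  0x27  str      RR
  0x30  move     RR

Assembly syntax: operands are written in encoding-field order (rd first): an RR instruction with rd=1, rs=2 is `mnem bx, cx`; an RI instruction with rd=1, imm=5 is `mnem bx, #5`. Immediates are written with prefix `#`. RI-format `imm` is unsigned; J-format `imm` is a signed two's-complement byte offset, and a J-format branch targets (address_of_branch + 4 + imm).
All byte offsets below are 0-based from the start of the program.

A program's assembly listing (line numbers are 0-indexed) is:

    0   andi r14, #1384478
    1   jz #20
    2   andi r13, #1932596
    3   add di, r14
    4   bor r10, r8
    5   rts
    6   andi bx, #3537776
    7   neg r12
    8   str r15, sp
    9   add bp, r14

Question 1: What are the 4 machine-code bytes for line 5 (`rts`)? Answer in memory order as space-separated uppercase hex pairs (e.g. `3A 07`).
line 5 (rts): pack op=0xb:6|pad=0:26 = 0x2c000000; little→ 00 00 00 2c

00 00 00 2C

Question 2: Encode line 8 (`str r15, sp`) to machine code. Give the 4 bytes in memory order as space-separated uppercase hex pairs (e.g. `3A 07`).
00 00 DC 9F

L8: str op=0x27:6|rd=15:4|rs=7:4|pad=0:18 ⇒ 0x9fdc0000 ⇒ little 00 00 dc 9f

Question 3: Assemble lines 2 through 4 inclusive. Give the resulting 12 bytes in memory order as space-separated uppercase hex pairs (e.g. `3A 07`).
2. andi fields op=0x2:6|rd=13:4|imm=1932596:22 → word 0b5d7d34h → 34 7d 5d 0b
3. add fields op=0x2a:6|rd=5:4|rs=14:4|pad=0:18 → word a9780000h → 00 00 78 a9
4. bor fields op=0x5:6|rd=10:4|rs=8:4|pad=0:18 → word 16a00000h → 00 00 a0 16

34 7D 5D 0B 00 00 78 A9 00 00 A0 16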